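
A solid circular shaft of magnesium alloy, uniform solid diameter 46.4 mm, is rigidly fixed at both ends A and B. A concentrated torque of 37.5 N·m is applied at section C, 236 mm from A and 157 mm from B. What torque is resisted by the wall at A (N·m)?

With uniform GJ and both ends fixed, compatibility θ_AC = θ_CB gives T_A·a = T_B·b, together with T_A + T_B = T₀.
T_A = T₀·b/(a+b) = 37.50·157/393.0 = 14.98 N·m; T_B = 22.52 N·m.

15.0 N·m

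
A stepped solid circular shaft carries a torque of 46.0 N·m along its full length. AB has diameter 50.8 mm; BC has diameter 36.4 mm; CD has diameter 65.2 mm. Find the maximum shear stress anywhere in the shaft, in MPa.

Under the same torque, τ_max = 16T/(πd³) is largest where d is smallest — segment BC (d = 36.4 mm).
τ_max = 16·46.00/(π·(0.0364)³) = 4.858×10^6 Pa.

4.86 MPa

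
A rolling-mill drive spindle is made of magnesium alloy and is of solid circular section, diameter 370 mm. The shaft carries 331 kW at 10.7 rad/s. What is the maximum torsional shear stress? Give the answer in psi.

451 psi

ω = 10.7 rad/s, so T = P/ω = 331×10³ / 10.70 = 30930 N·m.
J = πd⁴/32 = π(0.370)⁴/32 = 1.840×10^-3 m⁴.
τ_max = T·r/J = 30930 × 0.185 / 1.840×10^-3 = 3.110×10^6 Pa.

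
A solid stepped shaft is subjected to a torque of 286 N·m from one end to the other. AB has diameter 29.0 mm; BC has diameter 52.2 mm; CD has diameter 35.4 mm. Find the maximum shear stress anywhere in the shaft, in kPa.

59700 kPa

Under the same torque, τ_max = 16T/(πd³) is largest where d is smallest — segment AB (d = 29.0 mm).
τ_max = 16·286.0/(π·(0.0290)³) = 5.972×10^7 Pa.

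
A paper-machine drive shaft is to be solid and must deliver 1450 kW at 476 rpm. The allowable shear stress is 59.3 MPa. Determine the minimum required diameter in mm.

ω = 2π·476/60 = 49.85 rad/s, so T = P/ω = 1450×10³ / 49.85 = 29090 N·m.
For a solid shaft τ_max = 16T/(πd³), so d = (16T/(π τ_allow))^(1/3) = (16·29090/(π·5.93×10^7))^(1/3) = 0.1357 m.

136 mm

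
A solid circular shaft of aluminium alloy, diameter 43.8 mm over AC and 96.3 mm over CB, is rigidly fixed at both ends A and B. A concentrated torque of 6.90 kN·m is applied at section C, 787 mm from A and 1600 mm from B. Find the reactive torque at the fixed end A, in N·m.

552 N·m

Compatibility: T_A·a/J_AC = T_B·b/J_CB with T_A + T_B = T₀.
J_AC = 3.61×10^-7 m⁴, J_CB = 8.44×10^-6 m⁴, so T_A = T₀·(J_AC/a)/((J_AC/a)+(J_CB/b)) = 552.3 N·m, T_B = 6348 N·m.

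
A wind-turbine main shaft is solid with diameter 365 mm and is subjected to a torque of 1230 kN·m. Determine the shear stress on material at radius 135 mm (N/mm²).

J = πd⁴/32 = π(0.365)⁴/32 = 1.742×10^-3 m⁴.
Shear stress varies linearly with radius: τ = T·r/J = 1.230e6 × 0.135 / 1.742×10^-3 = 9.529×10^7 Pa.

95.3 N/mm²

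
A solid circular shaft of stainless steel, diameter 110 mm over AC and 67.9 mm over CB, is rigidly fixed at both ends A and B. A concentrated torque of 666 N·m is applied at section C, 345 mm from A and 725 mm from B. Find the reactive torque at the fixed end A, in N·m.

Compatibility: T_A·a/J_AC = T_B·b/J_CB with T_A + T_B = T₀.
J_AC = 1.44×10^-5 m⁴, J_CB = 2.09×10^-6 m⁴, so T_A = T₀·(J_AC/a)/((J_AC/a)+(J_CB/b)) = 623.0 N·m, T_B = 43.04 N·m.

623 N·m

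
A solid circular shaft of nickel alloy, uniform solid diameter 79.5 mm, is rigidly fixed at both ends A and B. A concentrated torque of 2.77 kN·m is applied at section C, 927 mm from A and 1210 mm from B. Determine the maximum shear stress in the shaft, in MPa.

With uniform GJ and both ends fixed, compatibility θ_AC = θ_CB gives T_A·a = T_B·b, together with T_A + T_B = T₀.
T_A = T₀·b/(a+b) = 2770·1210/2137 = 1568 N·m; T_B = 1202 N·m.
τ in each portion: τ_AC = 1.59×10^7 Pa, τ_CB = 1.22×10^7 Pa; maximum is in AC.
τ_max = T_AC·r/J = 1568·0.0398/3.92×10^-6 = 1.590×10^7 Pa.

15.9 MPa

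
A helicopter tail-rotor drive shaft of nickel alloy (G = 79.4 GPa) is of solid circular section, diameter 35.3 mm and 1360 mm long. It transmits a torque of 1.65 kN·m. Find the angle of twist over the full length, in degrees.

10.6°

J = πd⁴/32 = π(0.0353)⁴/32 = 1.524×10^-7 m⁴.
θ = T·L/(G·J) = 1650 × 1.36 / (79.4×10⁹ × 1.524×10^-7) = 0.1854 rad.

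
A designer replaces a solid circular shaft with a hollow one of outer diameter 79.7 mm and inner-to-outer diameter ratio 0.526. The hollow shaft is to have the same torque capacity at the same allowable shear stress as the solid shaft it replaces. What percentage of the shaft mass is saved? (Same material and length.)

Equal τ_max and T ⇒ the solid shaft needs d_s³ = d_o³(1−k⁴), so d_s = 79.7·(1−0.526⁴)^(1/3) = 77.61 mm.
Area ratio A_h/A_s = d_o²(1−k²)/d_s² = (1−k²)/(1−k⁴)^(2/3) = 0.7628.
Mass saving = 1 − 0.7628 = 23.7 %.

23.7 %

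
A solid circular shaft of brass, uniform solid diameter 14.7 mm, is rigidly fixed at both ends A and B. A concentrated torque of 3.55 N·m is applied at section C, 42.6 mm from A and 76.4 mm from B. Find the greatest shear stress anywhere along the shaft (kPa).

3650 kPa

With uniform GJ and both ends fixed, compatibility θ_AC = θ_CB gives T_A·a = T_B·b, together with T_A + T_B = T₀.
T_A = T₀·b/(a+b) = 3.550·76.4/119.0 = 2.279 N·m; T_B = 1.271 N·m.
τ in each portion: τ_AC = 3.65×10^6 Pa, τ_CB = 2.04×10^6 Pa; maximum is in AC.
τ_max = T_AC·r/J = 2.279·0.00735/4.58×10^-9 = 3.654×10^6 Pa.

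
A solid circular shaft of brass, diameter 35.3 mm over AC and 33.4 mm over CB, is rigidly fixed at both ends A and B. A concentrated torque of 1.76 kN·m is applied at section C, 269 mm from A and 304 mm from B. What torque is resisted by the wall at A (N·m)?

1030 N·m

Compatibility: T_A·a/J_AC = T_B·b/J_CB with T_A + T_B = T₀.
J_AC = 1.52×10^-7 m⁴, J_CB = 1.22×10^-7 m⁴, so T_A = T₀·(J_AC/a)/((J_AC/a)+(J_CB/b)) = 1030 N·m, T_B = 730.3 N·m.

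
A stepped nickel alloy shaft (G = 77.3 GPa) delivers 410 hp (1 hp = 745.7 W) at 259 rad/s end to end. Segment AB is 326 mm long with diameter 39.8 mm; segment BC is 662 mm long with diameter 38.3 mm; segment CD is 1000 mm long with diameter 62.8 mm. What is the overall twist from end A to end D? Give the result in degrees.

4.47°

ω = 259 rad/s, so T = P/ω = 410×745.7 / 259.0 = 1180 N·m.
J_AB = π(0.0398)⁴/32 = 2.46×10^-7 m⁴; J_BC = π(0.0383)⁴/32 = 2.11×10^-7 m⁴; J_CD = π(0.0628)⁴/32 = 1.53×10^-6 m⁴.
θ = (T/G)·Σ L_i/J_i = (1180/77.3×10⁹)·(0.326/2.46×10^-7 + 0.662/2.11×10^-7 + 1.00/1.53×10^-6) = 0.07807 rad.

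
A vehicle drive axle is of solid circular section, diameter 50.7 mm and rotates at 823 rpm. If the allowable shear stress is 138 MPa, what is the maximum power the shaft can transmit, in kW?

304 kW

J = πd⁴/32 = π(0.0507)⁴/32 = 6.487×10^-7 m⁴.
T_max = τ_allow·J/r = 1.38×10^8 × 6.487×10^-7 / 0.0254 = 3531 N·m.
ω = 2π·823/60 = 86.18 rad/s, so P_max = T_max·ω = 3.043×10^5 W.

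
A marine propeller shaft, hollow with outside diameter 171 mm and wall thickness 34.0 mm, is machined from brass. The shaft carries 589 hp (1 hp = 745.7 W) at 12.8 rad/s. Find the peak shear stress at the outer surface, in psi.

ω = 12.8 rad/s, so T = P/ω = 589×745.7 / 12.80 = 34310 N·m.
J = π(d_o⁴ − d_i⁴)/32 = π(0.171⁴ − 0.103⁴)/32 = 7.289×10^-5 m⁴.
τ_max = T·r/J = 34310 × 0.0855 / 7.289×10^-5 = 4.025×10^7 Pa.

5840 psi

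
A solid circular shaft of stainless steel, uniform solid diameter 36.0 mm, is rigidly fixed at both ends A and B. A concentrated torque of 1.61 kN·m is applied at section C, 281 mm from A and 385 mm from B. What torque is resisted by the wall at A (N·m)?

With uniform GJ and both ends fixed, compatibility θ_AC = θ_CB gives T_A·a = T_B·b, together with T_A + T_B = T₀.
T_A = T₀·b/(a+b) = 1610·385/666.0 = 930.7 N·m; T_B = 679.3 N·m.

931 N·m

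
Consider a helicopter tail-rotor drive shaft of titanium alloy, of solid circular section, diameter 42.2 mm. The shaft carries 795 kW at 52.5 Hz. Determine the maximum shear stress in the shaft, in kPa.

ω = 2π·52.5 = 329.9 rad/s, so T = P/ω = 795×10³ / 329.9 = 2410 N·m.
J = πd⁴/32 = π(0.0422)⁴/32 = 3.114×10^-7 m⁴.
τ_max = T·r/J = 2410 × 0.0211 / 3.114×10^-7 = 1.633×10^8 Pa.

163000 kPa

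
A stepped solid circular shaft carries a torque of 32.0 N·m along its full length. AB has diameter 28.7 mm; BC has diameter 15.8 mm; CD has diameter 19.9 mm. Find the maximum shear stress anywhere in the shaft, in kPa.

Under the same torque, τ_max = 16T/(πd³) is largest where d is smallest — segment BC (d = 15.8 mm).
τ_max = 16·32.00/(π·(0.0158)³) = 4.132×10^7 Pa.

41300 kPa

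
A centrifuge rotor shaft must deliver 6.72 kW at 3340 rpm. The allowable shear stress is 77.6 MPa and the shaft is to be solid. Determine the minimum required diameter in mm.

ω = 2π·3340/60 = 349.8 rad/s, so T = P/ω = 6.72×10³ / 349.8 = 19.21 N·m.
For a solid shaft τ_max = 16T/(πd³), so d = (16T/(π τ_allow))^(1/3) = (16·19.21/(π·7.76×10^7))^(1/3) = 0.01080 m.

10.8 mm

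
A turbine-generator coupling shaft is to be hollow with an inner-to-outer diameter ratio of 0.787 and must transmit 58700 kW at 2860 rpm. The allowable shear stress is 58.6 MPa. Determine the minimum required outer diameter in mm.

ω = 2π·2860/60 = 299.5 rad/s, so T = P/ω = 58700×10³ / 299.5 = 196000 N·m.
For a hollow shaft with d_i/d_o = 0.787: τ_max = 16T/(π d_o³ (1−k⁴)), so d_o = [16T/(π τ_allow (1−k⁴))]^(1/3) = [16·196000/(π·5.86×10^7·0.6164)]^(1/3) = 0.3023 m.

302 mm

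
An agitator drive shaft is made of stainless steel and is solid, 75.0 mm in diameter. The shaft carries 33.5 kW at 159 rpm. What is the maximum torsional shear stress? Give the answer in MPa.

24.3 MPa

ω = 2π·159/60 = 16.65 rad/s, so T = P/ω = 33.5×10³ / 16.65 = 2012 N·m.
J = πd⁴/32 = π(0.0750)⁴/32 = 3.106×10^-6 m⁴.
τ_max = T·r/J = 2012 × 0.0375 / 3.106×10^-6 = 2.429×10^7 Pa.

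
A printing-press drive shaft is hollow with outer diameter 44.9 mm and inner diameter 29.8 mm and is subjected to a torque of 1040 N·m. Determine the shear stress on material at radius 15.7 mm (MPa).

J = π(d_o⁴ − d_i⁴)/32 = π(0.0449⁴ − 0.0298⁴)/32 = 3.216×10^-7 m⁴.
Shear stress varies linearly with radius: τ = T·r/J = 1040 × 0.0157 / 3.216×10^-7 = 5.077×10^7 Pa.

50.8 MPa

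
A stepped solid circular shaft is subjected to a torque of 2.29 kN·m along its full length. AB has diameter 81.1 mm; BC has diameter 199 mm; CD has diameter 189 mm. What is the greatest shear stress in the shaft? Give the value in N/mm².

Under the same torque, τ_max = 16T/(πd³) is largest where d is smallest — segment AB (d = 81.1 mm).
τ_max = 16·2290/(π·(0.0811)³) = 2.186×10^7 Pa.

21.9 N/mm²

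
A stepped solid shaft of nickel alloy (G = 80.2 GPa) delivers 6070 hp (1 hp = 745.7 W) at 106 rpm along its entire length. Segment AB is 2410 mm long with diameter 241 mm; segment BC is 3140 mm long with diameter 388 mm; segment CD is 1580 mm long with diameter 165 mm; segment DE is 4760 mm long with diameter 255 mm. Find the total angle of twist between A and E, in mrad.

ω = 2π·106/60 = 11.10 rad/s, so T = P/ω = 6070×745.7 / 11.10 = 407800 N·m.
J_AB = π(0.241)⁴/32 = 3.31×10^-4 m⁴; J_BC = π(0.388)⁴/32 = 2.22×10^-3 m⁴; J_CD = π(0.165)⁴/32 = 7.28×10^-5 m⁴; J_DE = π(0.255)⁴/32 = 4.15×10^-4 m⁴.
θ = (T/G)·Σ L_i/J_i = (407800/80.2×10⁹)·(2.41/3.31×10^-4 + 3.14/2.22×10^-3 + 1.58/7.28×10^-5 + 4.76/4.15×10^-4) = 0.2129 rad.

213 mrad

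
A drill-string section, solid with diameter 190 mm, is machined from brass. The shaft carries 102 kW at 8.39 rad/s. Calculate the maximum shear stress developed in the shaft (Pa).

ω = 8.39 rad/s, so T = P/ω = 102×10³ / 8.390 = 12160 N·m.
J = πd⁴/32 = π(0.190)⁴/32 = 1.279×10^-4 m⁴.
τ_max = T·r/J = 12160 × 0.0950 / 1.279×10^-4 = 9.027×10^6 Pa.

9.03e6 Pa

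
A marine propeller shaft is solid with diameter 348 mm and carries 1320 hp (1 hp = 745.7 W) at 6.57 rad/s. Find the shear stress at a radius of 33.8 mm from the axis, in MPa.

ω = 6.57 rad/s, so T = P/ω = 1320×745.7 / 6.570 = 149800 N·m.
J = πd⁴/32 = π(0.348)⁴/32 = 1.440×10^-3 m⁴.
Shear stress varies linearly with radius: τ = T·r/J = 149800 × 0.0338 / 1.440×10^-3 = 3.517×10^6 Pa.

3.52 MPa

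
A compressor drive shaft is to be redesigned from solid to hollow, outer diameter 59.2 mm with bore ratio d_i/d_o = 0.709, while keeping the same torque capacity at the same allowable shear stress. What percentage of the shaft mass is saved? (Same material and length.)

Equal τ_max and T ⇒ the solid shaft needs d_s³ = d_o³(1−k⁴), so d_s = 59.2·(1−0.709⁴)^(1/3) = 53.72 mm.
Area ratio A_h/A_s = d_o²(1−k²)/d_s² = (1−k²)/(1−k⁴)^(2/3) = 0.6039.
Mass saving = 1 − 0.6039 = 39.6 %.

39.6 %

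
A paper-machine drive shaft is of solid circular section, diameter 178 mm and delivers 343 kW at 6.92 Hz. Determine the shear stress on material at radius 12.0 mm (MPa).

0.961 MPa

ω = 2π·6.92 = 43.48 rad/s, so T = P/ω = 343×10³ / 43.48 = 7889 N·m.
J = πd⁴/32 = π(0.178)⁴/32 = 9.856×10^-5 m⁴.
Shear stress varies linearly with radius: τ = T·r/J = 7889 × 0.0120 / 9.856×10^-5 = 9.605×10^5 Pa.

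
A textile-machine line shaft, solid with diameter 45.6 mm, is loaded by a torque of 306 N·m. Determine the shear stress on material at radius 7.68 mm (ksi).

0.803 ksi

J = πd⁴/32 = π(0.0456)⁴/32 = 4.245×10^-7 m⁴.
Shear stress varies linearly with radius: τ = T·r/J = 306.0 × 0.00768 / 4.245×10^-7 = 5.536×10^6 Pa.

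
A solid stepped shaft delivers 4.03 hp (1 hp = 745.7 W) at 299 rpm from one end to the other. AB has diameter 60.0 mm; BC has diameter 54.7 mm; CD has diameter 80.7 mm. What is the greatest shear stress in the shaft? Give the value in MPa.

ω = 2π·299/60 = 31.31 rad/s, so T = P/ω = 4.03×745.7 / 31.31 = 95.98 N·m.
Under the same torque, τ_max = 16T/(πd³) is largest where d is smallest — segment BC (d = 54.7 mm).
τ_max = 16·95.98/(π·(0.0547)³) = 2.987×10^6 Pa.

2.99 MPa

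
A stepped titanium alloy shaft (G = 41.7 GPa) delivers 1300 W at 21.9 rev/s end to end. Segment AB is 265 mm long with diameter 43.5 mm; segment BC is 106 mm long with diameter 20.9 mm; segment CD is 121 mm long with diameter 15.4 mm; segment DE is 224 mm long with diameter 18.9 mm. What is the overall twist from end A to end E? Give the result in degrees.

0.600°

ω = 2π·21.9 = 137.6 rad/s, so T = P/ω = 1300 / 137.6 = 9.448 N·m.
J_AB = π(0.0435)⁴/32 = 3.52×10^-7 m⁴; J_BC = π(0.0209)⁴/32 = 1.87×10^-8 m⁴; J_CD = π(0.0154)⁴/32 = 5.52×10^-9 m⁴; J_DE = π(0.0189)⁴/32 = 1.25×10^-8 m⁴.
θ = (T/G)·Σ L_i/J_i = (9.448/41.7×10⁹)·(0.265/3.52×10^-7 + 0.106/1.87×10^-8 + 0.121/5.52×10^-9 + 0.224/1.25×10^-8) = 0.01047 rad.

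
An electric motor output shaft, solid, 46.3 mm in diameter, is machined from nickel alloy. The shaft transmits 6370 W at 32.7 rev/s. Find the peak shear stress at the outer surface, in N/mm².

ω = 2π·32.7 = 205.5 rad/s, so T = P/ω = 6370 / 205.5 = 31.00 N·m.
J = πd⁴/32 = π(0.0463)⁴/32 = 4.512×10^-7 m⁴.
τ_max = T·r/J = 31.00 × 0.0231 / 4.512×10^-7 = 1.591×10^6 Pa.

1.59 N/mm²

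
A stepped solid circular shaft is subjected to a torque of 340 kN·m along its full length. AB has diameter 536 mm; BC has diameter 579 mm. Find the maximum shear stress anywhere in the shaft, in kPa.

Under the same torque, τ_max = 16T/(πd³) is largest where d is smallest — segment AB (d = 536 mm).
τ_max = 16·340000/(π·(0.536)³) = 1.124×10^7 Pa.

11200 kPa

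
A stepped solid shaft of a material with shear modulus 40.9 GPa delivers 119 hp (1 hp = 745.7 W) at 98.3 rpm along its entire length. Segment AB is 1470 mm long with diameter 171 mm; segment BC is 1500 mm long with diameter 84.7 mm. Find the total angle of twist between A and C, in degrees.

ω = 2π·98.3/60 = 10.29 rad/s, so T = P/ω = 119×745.7 / 10.29 = 8620 N·m.
J_AB = π(0.171)⁴/32 = 8.39×10^-5 m⁴; J_BC = π(0.0847)⁴/32 = 5.05×10^-6 m⁴.
θ = (T/G)·Σ L_i/J_i = (8620/40.9×10⁹)·(1.47/8.39×10^-5 + 1.50/5.05×10^-6) = 0.06626 rad.

3.80°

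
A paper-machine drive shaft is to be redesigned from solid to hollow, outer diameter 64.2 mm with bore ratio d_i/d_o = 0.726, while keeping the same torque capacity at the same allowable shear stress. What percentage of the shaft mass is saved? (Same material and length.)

Equal τ_max and T ⇒ the solid shaft needs d_s³ = d_o³(1−k⁴), so d_s = 64.2·(1−0.726⁴)^(1/3) = 57.60 mm.
Area ratio A_h/A_s = d_o²(1−k²)/d_s² = (1−k²)/(1−k⁴)^(2/3) = 0.5875.
Mass saving = 1 − 0.5875 = 41.2 %.

41.2 %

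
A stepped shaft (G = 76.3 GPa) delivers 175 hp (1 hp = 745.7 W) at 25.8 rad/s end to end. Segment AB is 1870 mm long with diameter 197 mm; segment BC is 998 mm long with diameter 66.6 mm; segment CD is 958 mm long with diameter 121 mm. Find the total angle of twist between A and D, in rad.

ω = 25.8 rad/s, so T = P/ω = 175×745.7 / 25.80 = 5058 N·m.
J_AB = π(0.197)⁴/32 = 1.48×10^-4 m⁴; J_BC = π(0.0666)⁴/32 = 1.93×10^-6 m⁴; J_CD = π(0.121)⁴/32 = 2.10×10^-5 m⁴.
θ = (T/G)·Σ L_i/J_i = (5058/76.3×10⁹)·(1.87/1.48×10^-4 + 0.998/1.93×10^-6 + 0.958/2.10×10^-5) = 0.03811 rad.

0.0381 rad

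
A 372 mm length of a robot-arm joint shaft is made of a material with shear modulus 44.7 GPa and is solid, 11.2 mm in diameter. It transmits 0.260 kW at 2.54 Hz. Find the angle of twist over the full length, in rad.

ω = 2π·2.54 = 15.96 rad/s, so T = P/ω = 0.260×10³ / 15.96 = 16.29 N·m.
J = πd⁴/32 = π(0.0112)⁴/32 = 1.545×10^-9 m⁴.
θ = T·L/(G·J) = 16.29 × 0.372 / (44.7×10⁹ × 1.545×10^-9) = 0.08777 rad.

0.0878 rad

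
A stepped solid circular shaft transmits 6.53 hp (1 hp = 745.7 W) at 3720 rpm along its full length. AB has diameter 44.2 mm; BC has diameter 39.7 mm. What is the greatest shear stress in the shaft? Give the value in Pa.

ω = 2π·3720/60 = 389.6 rad/s, so T = P/ω = 6.53×745.7 / 389.6 = 12.50 N·m.
Under the same torque, τ_max = 16T/(πd³) is largest where d is smallest — segment BC (d = 39.7 mm).
τ_max = 16·12.50/(π·(0.0397)³) = 1.017×10^6 Pa.

1.02e6 Pa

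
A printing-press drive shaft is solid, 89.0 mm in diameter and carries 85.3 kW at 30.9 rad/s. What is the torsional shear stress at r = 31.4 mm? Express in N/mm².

14.1 N/mm²

ω = 30.9 rad/s, so T = P/ω = 85.3×10³ / 30.90 = 2761 N·m.
J = πd⁴/32 = π(0.0890)⁴/32 = 6.160×10^-6 m⁴.
Shear stress varies linearly with radius: τ = T·r/J = 2761 × 0.0314 / 6.160×10^-6 = 1.407×10^7 Pa.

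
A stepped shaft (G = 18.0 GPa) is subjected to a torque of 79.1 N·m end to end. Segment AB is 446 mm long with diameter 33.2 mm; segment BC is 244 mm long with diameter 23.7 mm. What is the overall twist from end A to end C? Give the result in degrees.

2.92°

J_AB = π(0.0332)⁴/32 = 1.19×10^-7 m⁴; J_BC = π(0.0237)⁴/32 = 3.10×10^-8 m⁴.
θ = (T/G)·Σ L_i/J_i = (79.10/18.0×10⁹)·(0.446/1.19×10^-7 + 0.244/3.10×10^-8) = 0.05105 rad.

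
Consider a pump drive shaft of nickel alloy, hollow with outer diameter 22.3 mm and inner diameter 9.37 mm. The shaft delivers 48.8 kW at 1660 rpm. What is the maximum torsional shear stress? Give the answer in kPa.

133000 kPa

ω = 2π·1660/60 = 173.8 rad/s, so T = P/ω = 48.8×10³ / 173.8 = 280.7 N·m.
J = π(d_o⁴ − d_i⁴)/32 = π(0.0223⁴ − 0.00937⁴)/32 = 2.352×10^-8 m⁴.
τ_max = T·r/J = 280.7 × 0.0112 / 2.352×10^-8 = 1.331×10^8 Pa.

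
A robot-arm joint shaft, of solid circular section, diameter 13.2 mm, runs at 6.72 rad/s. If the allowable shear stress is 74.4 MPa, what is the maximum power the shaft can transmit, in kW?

0.226 kW

J = πd⁴/32 = π(0.0132)⁴/32 = 2.981×10^-9 m⁴.
T_max = τ_allow·J/r = 7.44×10^7 × 2.981×10^-9 / 0.00660 = 33.60 N·m.
ω = 6.72 rad/s, so P_max = T_max·ω = 225.8 W.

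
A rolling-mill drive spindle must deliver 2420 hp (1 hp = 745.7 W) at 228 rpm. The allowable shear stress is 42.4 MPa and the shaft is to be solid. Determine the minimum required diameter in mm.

209 mm

ω = 2π·228/60 = 23.88 rad/s, so T = P/ω = 2420×745.7 / 23.88 = 75580 N·m.
For a solid shaft τ_max = 16T/(πd³), so d = (16T/(π τ_allow))^(1/3) = (16·75580/(π·4.24×10^7))^(1/3) = 0.2086 m.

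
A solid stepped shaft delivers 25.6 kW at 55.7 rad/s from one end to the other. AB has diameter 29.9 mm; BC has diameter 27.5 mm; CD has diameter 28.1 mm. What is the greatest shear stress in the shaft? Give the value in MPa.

ω = 55.7 rad/s, so T = P/ω = 25.6×10³ / 55.70 = 459.6 N·m.
Under the same torque, τ_max = 16T/(πd³) is largest where d is smallest — segment BC (d = 27.5 mm).
τ_max = 16·459.6/(π·(0.0275)³) = 1.126×10^8 Pa.

113 MPa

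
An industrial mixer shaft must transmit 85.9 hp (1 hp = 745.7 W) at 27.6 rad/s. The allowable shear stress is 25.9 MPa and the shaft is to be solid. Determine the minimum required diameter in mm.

ω = 27.6 rad/s, so T = P/ω = 85.9×745.7 / 27.60 = 2321 N·m.
For a solid shaft τ_max = 16T/(πd³), so d = (16T/(π τ_allow))^(1/3) = (16·2321/(π·2.59×10^7))^(1/3) = 0.07699 m.

77.0 mm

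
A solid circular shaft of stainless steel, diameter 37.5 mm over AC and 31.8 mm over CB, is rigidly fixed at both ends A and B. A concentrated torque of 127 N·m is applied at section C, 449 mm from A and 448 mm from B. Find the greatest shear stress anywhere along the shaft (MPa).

Compatibility: T_A·a/J_AC = T_B·b/J_CB with T_A + T_B = T₀.
J_AC = 1.94×10^-7 m⁴, J_CB = 1.00×10^-7 m⁴, so T_A = T₀·(J_AC/a)/((J_AC/a)+(J_CB/b)) = 83.65 N·m, T_B = 43.35 N·m.
τ in each portion: τ_AC = 8.08×10^6 Pa, τ_CB = 6.87×10^6 Pa; maximum is in AC.
τ_max = T_AC·r/J = 83.65·0.0187/1.94×10^-7 = 8.079×10^6 Pa.

8.08 MPa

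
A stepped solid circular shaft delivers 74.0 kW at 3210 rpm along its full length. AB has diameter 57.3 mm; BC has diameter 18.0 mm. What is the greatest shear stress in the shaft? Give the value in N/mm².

192 N/mm²

ω = 2π·3210/60 = 336.2 rad/s, so T = P/ω = 74.0×10³ / 336.2 = 220.1 N·m.
Under the same torque, τ_max = 16T/(πd³) is largest where d is smallest — segment BC (d = 18.0 mm).
τ_max = 16·220.1/(π·(0.0180)³) = 1.922×10^8 Pa.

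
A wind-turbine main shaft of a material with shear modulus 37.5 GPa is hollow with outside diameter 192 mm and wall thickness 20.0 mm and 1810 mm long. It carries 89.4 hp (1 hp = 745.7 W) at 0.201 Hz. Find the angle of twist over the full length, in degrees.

1.80°

ω = 2π·0.201 = 1.263 rad/s, so T = P/ω = 89.4×745.7 / 1.263 = 52790 N·m.
J = π(d_o⁴ − d_i⁴)/32 = π(0.192⁴ − 0.152⁴)/32 = 8.101×10^-5 m⁴.
θ = T·L/(G·J) = 52790 × 1.81 / (37.5×10⁹ × 8.101×10^-5) = 0.03145 rad.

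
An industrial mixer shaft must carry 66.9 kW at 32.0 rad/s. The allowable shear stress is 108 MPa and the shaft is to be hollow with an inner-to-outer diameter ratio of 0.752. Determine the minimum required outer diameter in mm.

ω = 32.0 rad/s, so T = P/ω = 66.9×10³ / 32.00 = 2091 N·m.
For a hollow shaft with d_i/d_o = 0.752: τ_max = 16T/(π d_o³ (1−k⁴)), so d_o = [16T/(π τ_allow (1−k⁴))]^(1/3) = [16·2091/(π·1.08×10^8·0.6802)]^(1/3) = 0.05253 m.

52.5 mm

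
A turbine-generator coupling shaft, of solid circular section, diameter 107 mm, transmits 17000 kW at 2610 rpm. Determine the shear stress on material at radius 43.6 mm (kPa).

ω = 2π·2610/60 = 273.3 rad/s, so T = P/ω = 17000×10³ / 273.3 = 62200 N·m.
J = πd⁴/32 = π(0.107)⁴/32 = 1.287×10^-5 m⁴.
Shear stress varies linearly with radius: τ = T·r/J = 62200 × 0.0436 / 1.287×10^-5 = 2.107×10^8 Pa.

211000 kPa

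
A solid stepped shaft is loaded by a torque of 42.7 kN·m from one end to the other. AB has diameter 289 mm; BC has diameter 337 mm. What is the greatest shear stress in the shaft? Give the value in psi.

Under the same torque, τ_max = 16T/(πd³) is largest where d is smallest — segment AB (d = 289 mm).
τ_max = 16·42700/(π·(0.289)³) = 9.010×10^6 Pa.

1310 psi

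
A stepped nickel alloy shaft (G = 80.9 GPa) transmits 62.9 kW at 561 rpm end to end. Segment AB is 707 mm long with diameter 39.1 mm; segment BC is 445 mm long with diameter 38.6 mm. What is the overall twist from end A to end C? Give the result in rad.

ω = 2π·561/60 = 58.75 rad/s, so T = P/ω = 62.9×10³ / 58.75 = 1071 N·m.
J_AB = π(0.0391)⁴/32 = 2.29×10^-7 m⁴; J_BC = π(0.0386)⁴/32 = 2.18×10^-7 m⁴.
θ = (T/G)·Σ L_i/J_i = (1071/80.9×10⁹)·(0.707/2.29×10^-7 + 0.445/2.18×10^-7) = 0.06780 rad.

0.0678 rad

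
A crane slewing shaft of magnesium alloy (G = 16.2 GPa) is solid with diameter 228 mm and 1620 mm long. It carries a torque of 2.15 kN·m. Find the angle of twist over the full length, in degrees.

J = πd⁴/32 = π(0.228)⁴/32 = 2.653×10^-4 m⁴.
θ = T·L/(G·J) = 2150 × 1.62 / (16.2×10⁹ × 2.653×10^-4) = 8.104×10^-4 rad.

0.0464°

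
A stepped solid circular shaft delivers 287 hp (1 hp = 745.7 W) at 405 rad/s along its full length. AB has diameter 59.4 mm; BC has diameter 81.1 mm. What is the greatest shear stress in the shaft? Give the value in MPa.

12.8 MPa

ω = 405 rad/s, so T = P/ω = 287×745.7 / 405.0 = 528.4 N·m.
Under the same torque, τ_max = 16T/(πd³) is largest where d is smallest — segment AB (d = 59.4 mm).
τ_max = 16·528.4/(π·(0.0594)³) = 1.284×10^7 Pa.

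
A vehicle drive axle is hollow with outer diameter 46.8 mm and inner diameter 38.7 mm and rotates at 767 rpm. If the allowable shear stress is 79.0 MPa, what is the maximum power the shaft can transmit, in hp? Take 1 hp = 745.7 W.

91.2 hp

J = π(d_o⁴ − d_i⁴)/32 = π(0.0468⁴ − 0.0387⁴)/32 = 2.507×10^-7 m⁴.
T_max = τ_allow·J/r = 7.90×10^7 × 2.507×10^-7 / 0.0234 = 846.5 N·m.
ω = 2π·767/60 = 80.32 rad/s, so P_max = T_max·ω = 6.799×10^4 W.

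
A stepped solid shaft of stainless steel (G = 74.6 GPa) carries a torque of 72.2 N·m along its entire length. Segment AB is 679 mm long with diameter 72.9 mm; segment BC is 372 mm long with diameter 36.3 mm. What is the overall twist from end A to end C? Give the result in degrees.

0.135°

J_AB = π(0.0729)⁴/32 = 2.77×10^-6 m⁴; J_BC = π(0.0363)⁴/32 = 1.70×10^-7 m⁴.
θ = (T/G)·Σ L_i/J_i = (72.20/74.6×10⁹)·(0.679/2.77×10^-6 + 0.372/1.70×10^-7) = 2.349×10^-3 rad.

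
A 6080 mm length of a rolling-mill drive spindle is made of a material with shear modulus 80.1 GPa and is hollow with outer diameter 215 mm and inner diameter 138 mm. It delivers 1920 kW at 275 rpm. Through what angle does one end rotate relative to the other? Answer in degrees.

ω = 2π·275/60 = 28.80 rad/s, so T = P/ω = 1920×10³ / 28.80 = 66670 N·m.
J = π(d_o⁴ − d_i⁴)/32 = π(0.215⁴ − 0.138⁴)/32 = 1.742×10^-4 m⁴.
θ = T·L/(G·J) = 66670 × 6.08 / (80.1×10⁹ × 1.742×10^-4) = 0.02906 rad.

1.66°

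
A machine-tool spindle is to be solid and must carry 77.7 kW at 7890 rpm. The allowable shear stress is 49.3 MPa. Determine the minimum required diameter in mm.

ω = 2π·7890/60 = 826.2 rad/s, so T = P/ω = 77.7×10³ / 826.2 = 94.04 N·m.
For a solid shaft τ_max = 16T/(πd³), so d = (16T/(π τ_allow))^(1/3) = (16·94.04/(π·4.93×10^7))^(1/3) = 0.02134 m.

21.3 mm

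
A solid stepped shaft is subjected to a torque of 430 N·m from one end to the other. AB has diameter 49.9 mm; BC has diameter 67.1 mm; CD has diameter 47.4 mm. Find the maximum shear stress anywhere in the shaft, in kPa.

Under the same torque, τ_max = 16T/(πd³) is largest where d is smallest — segment CD (d = 47.4 mm).
τ_max = 16·430.0/(π·(0.0474)³) = 2.056×10^7 Pa.

20600 kPa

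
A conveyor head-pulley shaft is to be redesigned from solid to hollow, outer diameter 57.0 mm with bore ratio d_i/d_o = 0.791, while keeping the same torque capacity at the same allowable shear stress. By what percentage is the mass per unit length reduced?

Equal τ_max and T ⇒ the solid shaft needs d_s³ = d_o³(1−k⁴), so d_s = 57.0·(1−0.791⁴)^(1/3) = 48.30 mm.
Area ratio A_h/A_s = d_o²(1−k²)/d_s² = (1−k²)/(1−k⁴)^(2/3) = 0.5213.
Mass saving = 1 − 0.5213 = 47.9 %.

47.9 %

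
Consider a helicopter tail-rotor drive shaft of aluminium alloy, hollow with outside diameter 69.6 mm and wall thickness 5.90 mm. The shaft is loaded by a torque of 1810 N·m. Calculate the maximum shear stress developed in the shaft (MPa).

52.1 MPa

J = π(d_o⁴ − d_i⁴)/32 = π(0.0696⁴ − 0.0578⁴)/32 = 1.208×10^-6 m⁴.
τ_max = T·r/J = 1810 × 0.0348 / 1.208×10^-6 = 5.214×10^7 Pa.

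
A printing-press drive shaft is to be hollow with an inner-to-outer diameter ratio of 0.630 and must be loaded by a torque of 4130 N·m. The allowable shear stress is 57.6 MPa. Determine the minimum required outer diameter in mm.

75.7 mm

For a hollow shaft with d_i/d_o = 0.630: τ_max = 16T/(π d_o³ (1−k⁴)), so d_o = [16T/(π τ_allow (1−k⁴))]^(1/3) = [16·4130/(π·5.76×10^7·0.8425)]^(1/3) = 0.07568 m.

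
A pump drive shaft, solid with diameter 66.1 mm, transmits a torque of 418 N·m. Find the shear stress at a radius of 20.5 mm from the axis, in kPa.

J = πd⁴/32 = π(0.0661)⁴/32 = 1.874×10^-6 m⁴.
Shear stress varies linearly with radius: τ = T·r/J = 418.0 × 0.0205 / 1.874×10^-6 = 4.572×10^6 Pa.

4570 kPa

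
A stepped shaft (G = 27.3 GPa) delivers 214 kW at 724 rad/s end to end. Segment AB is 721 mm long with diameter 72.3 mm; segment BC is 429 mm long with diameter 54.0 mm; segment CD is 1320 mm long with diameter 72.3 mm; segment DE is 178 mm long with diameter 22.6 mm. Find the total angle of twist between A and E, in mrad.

89.1 mrad

ω = 724 rad/s, so T = P/ω = 214×10³ / 724.0 = 295.6 N·m.
J_AB = π(0.0723)⁴/32 = 2.68×10^-6 m⁴; J_BC = π(0.0540)⁴/32 = 8.35×10^-7 m⁴; J_CD = π(0.0723)⁴/32 = 2.68×10^-6 m⁴; J_DE = π(0.0226)⁴/32 = 2.56×10^-8 m⁴.
θ = (T/G)·Σ L_i/J_i = (295.6/27.3×10⁹)·(0.721/2.68×10^-6 + 0.429/8.35×10^-7 + 1.32/2.68×10^-6 + 0.178/2.56×10^-8) = 0.08905 rad.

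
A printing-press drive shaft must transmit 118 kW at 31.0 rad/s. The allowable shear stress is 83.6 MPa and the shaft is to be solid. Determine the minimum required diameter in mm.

61.4 mm

ω = 31.0 rad/s, so T = P/ω = 118×10³ / 31.00 = 3806 N·m.
For a solid shaft τ_max = 16T/(πd³), so d = (16T/(π τ_allow))^(1/3) = (16·3806/(π·8.36×10^7))^(1/3) = 0.06144 m.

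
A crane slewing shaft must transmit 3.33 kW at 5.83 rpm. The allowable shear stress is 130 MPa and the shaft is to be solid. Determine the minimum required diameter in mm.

59.8 mm

ω = 2π·5.83/60 = 0.6105 rad/s, so T = P/ω = 3.33×10³ / 0.6105 = 5454 N·m.
For a solid shaft τ_max = 16T/(πd³), so d = (16T/(π τ_allow))^(1/3) = (16·5454/(π·1.30×10^8))^(1/3) = 0.05978 m.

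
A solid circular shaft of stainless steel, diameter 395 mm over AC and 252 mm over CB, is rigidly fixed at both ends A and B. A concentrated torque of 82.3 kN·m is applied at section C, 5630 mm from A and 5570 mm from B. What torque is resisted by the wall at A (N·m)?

Compatibility: T_A·a/J_AC = T_B·b/J_CB with T_A + T_B = T₀.
J_AC = 2.39×10^-3 m⁴, J_CB = 3.96×10^-4 m⁴, so T_A = T₀·(J_AC/a)/((J_AC/a)+(J_CB/b)) = 70500 N·m, T_B = 11800 N·m.

70500 N·m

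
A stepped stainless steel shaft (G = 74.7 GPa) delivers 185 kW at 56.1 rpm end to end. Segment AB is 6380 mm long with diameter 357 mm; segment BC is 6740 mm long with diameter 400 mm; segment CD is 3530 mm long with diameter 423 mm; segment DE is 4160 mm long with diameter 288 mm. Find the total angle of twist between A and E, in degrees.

0.337°

ω = 2π·56.1/60 = 5.875 rad/s, so T = P/ω = 185×10³ / 5.875 = 31490 N·m.
J_AB = π(0.357)⁴/32 = 1.59×10^-3 m⁴; J_BC = π(0.400)⁴/32 = 2.51×10^-3 m⁴; J_CD = π(0.423)⁴/32 = 3.14×10^-3 m⁴; J_DE = π(0.288)⁴/32 = 6.75×10^-4 m⁴.
θ = (T/G)·Σ L_i/J_i = (31490/74.7×10⁹)·(6.38/1.59×10^-3 + 6.74/2.51×10^-3 + 3.53/3.14×10^-3 + 4.16/6.75×10^-4) = 5.887×10^-3 rad.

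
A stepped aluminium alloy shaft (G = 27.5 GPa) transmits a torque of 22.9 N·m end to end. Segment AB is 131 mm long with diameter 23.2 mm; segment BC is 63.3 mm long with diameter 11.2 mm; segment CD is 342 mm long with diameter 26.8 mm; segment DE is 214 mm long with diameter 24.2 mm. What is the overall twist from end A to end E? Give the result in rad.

J_AB = π(0.0232)⁴/32 = 2.84×10^-8 m⁴; J_BC = π(0.0112)⁴/32 = 1.54×10^-9 m⁴; J_CD = π(0.0268)⁴/32 = 5.06×10^-8 m⁴; J_DE = π(0.0242)⁴/32 = 3.37×10^-8 m⁴.
θ = (T/G)·Σ L_i/J_i = (22.90/27.5×10⁹)·(0.131/2.84×10^-8 + 0.0633/1.54×10^-9 + 0.342/5.06×10^-8 + 0.214/3.37×10^-8) = 0.04887 rad.

0.0489 rad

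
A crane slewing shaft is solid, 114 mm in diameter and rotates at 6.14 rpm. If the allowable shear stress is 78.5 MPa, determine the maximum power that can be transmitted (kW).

14.7 kW

J = πd⁴/32 = π(0.114)⁴/32 = 1.658×10^-5 m⁴.
T_max = τ_allow·J/r = 7.85×10^7 × 1.658×10^-5 / 0.0570 = 22840 N·m.
ω = 2π·6.14/60 = 0.6430 rad/s, so P_max = T_max·ω = 1.468×10^4 W.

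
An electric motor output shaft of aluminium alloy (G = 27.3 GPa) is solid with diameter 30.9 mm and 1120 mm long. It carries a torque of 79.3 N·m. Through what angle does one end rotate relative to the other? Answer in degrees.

J = πd⁴/32 = π(0.0309)⁴/32 = 8.950×10^-8 m⁴.
θ = T·L/(G·J) = 79.30 × 1.12 / (27.3×10⁹ × 8.950×10^-8) = 0.03635 rad.

2.08°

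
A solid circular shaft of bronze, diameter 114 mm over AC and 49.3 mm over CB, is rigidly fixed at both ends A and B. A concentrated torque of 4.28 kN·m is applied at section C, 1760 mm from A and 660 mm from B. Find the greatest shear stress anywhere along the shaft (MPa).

15.5 MPa

Compatibility: T_A·a/J_AC = T_B·b/J_CB with T_A + T_B = T₀.
J_AC = 1.66×10^-5 m⁴, J_CB = 5.80×10^-7 m⁴, so T_A = T₀·(J_AC/a)/((J_AC/a)+(J_CB/b)) = 3915 N·m, T_B = 365.1 N·m.
τ in each portion: τ_AC = 1.35×10^7 Pa, τ_CB = 1.55×10^7 Pa; maximum is in CB.
τ_max = T_CB·r/J = 365.1·0.0246/5.80×10^-7 = 1.552×10^7 Pa.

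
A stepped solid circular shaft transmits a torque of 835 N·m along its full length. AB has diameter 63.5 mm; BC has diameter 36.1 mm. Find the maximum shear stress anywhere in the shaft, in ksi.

Under the same torque, τ_max = 16T/(πd³) is largest where d is smallest — segment BC (d = 36.1 mm).
τ_max = 16·835.0/(π·(0.0361)³) = 9.039×10^7 Pa.

13.1 ksi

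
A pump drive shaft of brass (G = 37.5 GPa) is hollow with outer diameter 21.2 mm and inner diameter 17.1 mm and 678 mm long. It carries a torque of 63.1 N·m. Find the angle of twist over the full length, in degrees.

5.72°

J = π(d_o⁴ − d_i⁴)/32 = π(0.0212⁴ − 0.0171⁴)/32 = 1.144×10^-8 m⁴.
θ = T·L/(G·J) = 63.10 × 0.678 / (37.5×10⁹ × 1.144×10^-8) = 0.09975 rad.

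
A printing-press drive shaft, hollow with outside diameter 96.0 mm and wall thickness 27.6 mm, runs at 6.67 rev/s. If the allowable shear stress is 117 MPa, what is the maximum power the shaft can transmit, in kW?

824 kW

J = π(d_o⁴ − d_i⁴)/32 = π(0.0960⁴ − 0.0408⁴)/32 = 8.066×10^-6 m⁴.
T_max = τ_allow·J/r = 1.17×10^8 × 8.066×10^-6 / 0.0480 = 19660 N·m.
ω = 2π·6.67 = 41.91 rad/s, so P_max = T_max·ω = 8.240×10^5 W.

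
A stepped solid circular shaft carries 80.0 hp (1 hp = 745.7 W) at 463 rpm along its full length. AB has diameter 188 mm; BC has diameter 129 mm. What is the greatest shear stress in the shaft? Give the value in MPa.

2.92 MPa

ω = 2π·463/60 = 48.49 rad/s, so T = P/ω = 80.0×745.7 / 48.49 = 1230 N·m.
Under the same torque, τ_max = 16T/(πd³) is largest where d is smallest — segment BC (d = 129 mm).
τ_max = 16·1230/(π·(0.129)³) = 2.919×10^6 Pa.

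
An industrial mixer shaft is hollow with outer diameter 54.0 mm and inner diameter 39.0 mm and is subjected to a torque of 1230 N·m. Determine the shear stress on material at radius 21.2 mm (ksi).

6.22 ksi

J = π(d_o⁴ − d_i⁴)/32 = π(0.0540⁴ − 0.0390⁴)/32 = 6.077×10^-7 m⁴.
Shear stress varies linearly with radius: τ = T·r/J = 1230 × 0.0212 / 6.077×10^-7 = 4.291×10^7 Pa.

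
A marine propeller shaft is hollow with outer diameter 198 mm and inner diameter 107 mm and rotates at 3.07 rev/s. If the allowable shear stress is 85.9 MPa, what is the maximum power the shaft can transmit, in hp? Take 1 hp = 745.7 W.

3100 hp

J = π(d_o⁴ − d_i⁴)/32 = π(0.198⁴ − 0.107⁴)/32 = 1.380×10^-4 m⁴.
T_max = τ_allow·J/r = 8.59×10^7 × 1.380×10^-4 / 0.0990 = 119800 N·m.
ω = 2π·3.07 = 19.29 rad/s, so P_max = T_max·ω = 2.310×10^6 W.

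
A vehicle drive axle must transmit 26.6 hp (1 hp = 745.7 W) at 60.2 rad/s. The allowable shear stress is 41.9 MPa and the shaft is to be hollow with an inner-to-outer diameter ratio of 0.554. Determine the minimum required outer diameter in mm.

ω = 60.2 rad/s, so T = P/ω = 26.6×745.7 / 60.20 = 329.5 N·m.
For a hollow shaft with d_i/d_o = 0.554: τ_max = 16T/(π d_o³ (1−k⁴)), so d_o = [16T/(π τ_allow (1−k⁴))]^(1/3) = [16·329.5/(π·4.19×10^7·0.9058)]^(1/3) = 0.03536 m.

35.4 mm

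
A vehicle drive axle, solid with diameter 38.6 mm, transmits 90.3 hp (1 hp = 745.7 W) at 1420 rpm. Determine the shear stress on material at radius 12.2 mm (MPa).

ω = 2π·1420/60 = 148.7 rad/s, so T = P/ω = 90.3×745.7 / 148.7 = 452.8 N·m.
J = πd⁴/32 = π(0.0386)⁴/32 = 2.179×10^-7 m⁴.
Shear stress varies linearly with radius: τ = T·r/J = 452.8 × 0.0122 / 2.179×10^-7 = 2.535×10^7 Pa.

25.3 MPa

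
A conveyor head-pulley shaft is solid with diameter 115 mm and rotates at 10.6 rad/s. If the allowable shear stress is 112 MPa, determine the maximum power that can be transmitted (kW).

355 kW

J = πd⁴/32 = π(0.115)⁴/32 = 1.717×10^-5 m⁴.
T_max = τ_allow·J/r = 1.12×10^8 × 1.717×10^-5 / 0.0575 = 33450 N·m.
ω = 10.6 rad/s, so P_max = T_max·ω = 3.545×10^5 W.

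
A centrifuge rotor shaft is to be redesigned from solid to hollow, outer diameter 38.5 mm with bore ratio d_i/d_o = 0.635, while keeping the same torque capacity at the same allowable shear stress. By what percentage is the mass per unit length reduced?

32.8 %

Equal τ_max and T ⇒ the solid shaft needs d_s³ = d_o³(1−k⁴), so d_s = 38.5·(1−0.635⁴)^(1/3) = 36.29 mm.
Area ratio A_h/A_s = d_o²(1−k²)/d_s² = (1−k²)/(1−k⁴)^(2/3) = 0.6717.
Mass saving = 1 − 0.6717 = 32.8 %.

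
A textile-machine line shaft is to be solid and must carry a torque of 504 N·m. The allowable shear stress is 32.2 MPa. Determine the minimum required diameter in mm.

For a solid shaft τ_max = 16T/(πd³), so d = (16T/(π τ_allow))^(1/3) = (16·504.0/(π·3.22×10^7))^(1/3) = 0.04304 m.

43.0 mm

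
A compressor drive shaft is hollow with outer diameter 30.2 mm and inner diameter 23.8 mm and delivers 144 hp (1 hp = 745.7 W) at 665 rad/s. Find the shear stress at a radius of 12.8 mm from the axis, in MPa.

41.2 MPa

ω = 665 rad/s, so T = P/ω = 144×745.7 / 665.0 = 161.5 N·m.
J = π(d_o⁴ − d_i⁴)/32 = π(0.0302⁴ − 0.0238⁴)/32 = 5.016×10^-8 m⁴.
Shear stress varies linearly with radius: τ = T·r/J = 161.5 × 0.0128 / 5.016×10^-8 = 4.120×10^7 Pa.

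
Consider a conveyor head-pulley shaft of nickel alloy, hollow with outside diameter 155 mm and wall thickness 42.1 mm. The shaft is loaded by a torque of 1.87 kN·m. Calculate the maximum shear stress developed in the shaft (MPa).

2.67 MPa

J = π(d_o⁴ − d_i⁴)/32 = π(0.155⁴ − 0.0708⁴)/32 = 5.420×10^-5 m⁴.
τ_max = T·r/J = 1870 × 0.0775 / 5.420×10^-5 = 2.674×10^6 Pa.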